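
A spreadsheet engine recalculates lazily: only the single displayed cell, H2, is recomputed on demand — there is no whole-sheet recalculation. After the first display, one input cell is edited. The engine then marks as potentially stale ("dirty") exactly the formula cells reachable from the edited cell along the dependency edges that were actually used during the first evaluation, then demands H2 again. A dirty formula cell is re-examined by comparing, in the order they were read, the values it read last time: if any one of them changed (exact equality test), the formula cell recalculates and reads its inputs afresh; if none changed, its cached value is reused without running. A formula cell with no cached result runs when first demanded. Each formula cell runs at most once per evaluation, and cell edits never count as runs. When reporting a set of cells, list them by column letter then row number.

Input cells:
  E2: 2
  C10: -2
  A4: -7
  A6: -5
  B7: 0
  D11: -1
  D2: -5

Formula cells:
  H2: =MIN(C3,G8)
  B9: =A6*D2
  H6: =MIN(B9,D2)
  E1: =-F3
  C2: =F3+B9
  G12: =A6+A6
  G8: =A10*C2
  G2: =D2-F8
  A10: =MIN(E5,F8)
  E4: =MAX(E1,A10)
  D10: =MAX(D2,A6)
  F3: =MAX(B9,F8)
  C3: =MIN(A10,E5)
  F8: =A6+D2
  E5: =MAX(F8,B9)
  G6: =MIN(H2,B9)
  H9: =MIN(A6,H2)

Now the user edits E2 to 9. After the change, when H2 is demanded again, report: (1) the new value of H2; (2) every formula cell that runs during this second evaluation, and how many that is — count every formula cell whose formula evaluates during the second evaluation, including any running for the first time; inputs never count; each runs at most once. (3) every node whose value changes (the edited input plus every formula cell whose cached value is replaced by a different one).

New value of H2: -500.
Formula cells that run: none — 0 in total.
Values that change: E2.
Key observation: E2 is never demanded by the output, so the edit triggers no recomputation at all.

First evaluation (everything demanded from the output):
  B9 = -5 * -5 = 25
  F8 = -5 + -5 = -10
  E5 = MAX(-10, 25) = 25
  A10 = MIN(25, -10) = -10
  C3 = MIN(-10, 25) = -10
  F3 = MAX(25, -10) = 25
  C2 = 25 + 25 = 50
  G8 = -10 * 50 = -500
  H2 = MIN(-10, -500) = -500

Propagation after the edit:
  E2 feeds no computation that the output demands — nothing is marked dirty and nothing runs.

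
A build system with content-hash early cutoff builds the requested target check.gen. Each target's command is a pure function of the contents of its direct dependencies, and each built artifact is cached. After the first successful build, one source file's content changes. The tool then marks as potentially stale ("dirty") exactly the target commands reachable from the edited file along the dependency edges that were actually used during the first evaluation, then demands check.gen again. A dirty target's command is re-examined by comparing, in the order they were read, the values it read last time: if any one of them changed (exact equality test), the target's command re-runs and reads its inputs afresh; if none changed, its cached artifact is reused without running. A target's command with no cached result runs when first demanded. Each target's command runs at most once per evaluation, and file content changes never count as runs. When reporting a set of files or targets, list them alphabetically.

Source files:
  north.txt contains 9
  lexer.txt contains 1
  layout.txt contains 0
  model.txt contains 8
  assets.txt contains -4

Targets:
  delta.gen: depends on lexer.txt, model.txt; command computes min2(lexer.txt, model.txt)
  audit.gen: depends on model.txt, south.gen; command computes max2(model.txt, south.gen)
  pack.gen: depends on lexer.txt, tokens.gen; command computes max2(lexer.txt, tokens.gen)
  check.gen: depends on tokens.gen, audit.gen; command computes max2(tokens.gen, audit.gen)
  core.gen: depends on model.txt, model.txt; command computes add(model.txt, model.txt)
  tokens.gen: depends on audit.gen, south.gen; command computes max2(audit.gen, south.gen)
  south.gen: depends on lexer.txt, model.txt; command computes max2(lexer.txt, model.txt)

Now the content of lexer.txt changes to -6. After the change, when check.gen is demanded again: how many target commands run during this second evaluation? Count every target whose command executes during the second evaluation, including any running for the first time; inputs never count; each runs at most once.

First evaluation (everything demanded from the output):
  south.gen = max2(1, 8) = 8
  audit.gen = max2(8, 8) = 8
  tokens.gen = max2(8, 8) = 8
  check.gen = max2(8, 8) = 8

Propagation after the edit:
  south.gen: runs — lexer.txt 1->-6; result 8 (same value as before).
  audit.gen: checked — values it read are unchanged (model.txt unchanged, south.gen unchanged); reused cached 8 without running.
  tokens.gen: checked — values it read are unchanged (audit.gen unchanged, south.gen unchanged); reused cached 8 without running.
  check.gen: checked — values it read are unchanged (tokens.gen unchanged, audit.gen unchanged); reused cached 8 without running.

Key observation: the change is absorbed at south.gen — it re-runs but produces the same value, and the output's value is unchanged.

Target commands that run: south.gen — 1 in total.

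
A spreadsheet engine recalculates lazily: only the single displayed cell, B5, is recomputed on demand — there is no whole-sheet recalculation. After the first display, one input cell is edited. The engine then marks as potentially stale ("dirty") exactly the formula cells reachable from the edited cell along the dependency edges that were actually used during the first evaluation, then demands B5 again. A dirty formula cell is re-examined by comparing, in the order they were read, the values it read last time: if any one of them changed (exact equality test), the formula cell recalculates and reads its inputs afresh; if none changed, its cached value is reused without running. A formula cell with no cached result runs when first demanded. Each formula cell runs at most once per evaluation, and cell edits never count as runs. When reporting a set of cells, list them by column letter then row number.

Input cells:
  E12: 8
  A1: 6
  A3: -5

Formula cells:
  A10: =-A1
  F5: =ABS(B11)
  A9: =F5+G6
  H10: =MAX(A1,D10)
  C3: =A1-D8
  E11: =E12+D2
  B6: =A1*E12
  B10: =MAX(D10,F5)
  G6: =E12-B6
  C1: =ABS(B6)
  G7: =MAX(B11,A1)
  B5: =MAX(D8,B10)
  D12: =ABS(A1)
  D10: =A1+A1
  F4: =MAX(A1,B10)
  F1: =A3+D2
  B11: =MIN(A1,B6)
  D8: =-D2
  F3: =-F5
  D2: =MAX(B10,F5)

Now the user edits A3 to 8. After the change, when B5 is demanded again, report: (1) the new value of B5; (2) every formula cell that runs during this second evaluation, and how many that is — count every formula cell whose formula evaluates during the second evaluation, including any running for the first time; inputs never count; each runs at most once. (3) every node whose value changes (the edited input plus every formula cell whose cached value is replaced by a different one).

New value of B5: 12.
Formula cells that run: none — 0 in total.
Values that change: A3.
Key observation: A3 is never demanded by the output, so the edit triggers no recomputation at all.

First evaluation (everything demanded from the output):
  B6 = 6 * 8 = 48
  B11 = MIN(6, 48) = 6
  D10 = 6 + 6 = 12
  F5 = ABS(6) = 6
  B10 = MAX(12, 6) = 12
  D2 = MAX(12, 6) = 12
  D8 = -(12) = -12
  B5 = MAX(-12, 12) = 12

Propagation after the edit:
  A3 feeds no computation that the output demands — nothing is marked dirty and nothing runs.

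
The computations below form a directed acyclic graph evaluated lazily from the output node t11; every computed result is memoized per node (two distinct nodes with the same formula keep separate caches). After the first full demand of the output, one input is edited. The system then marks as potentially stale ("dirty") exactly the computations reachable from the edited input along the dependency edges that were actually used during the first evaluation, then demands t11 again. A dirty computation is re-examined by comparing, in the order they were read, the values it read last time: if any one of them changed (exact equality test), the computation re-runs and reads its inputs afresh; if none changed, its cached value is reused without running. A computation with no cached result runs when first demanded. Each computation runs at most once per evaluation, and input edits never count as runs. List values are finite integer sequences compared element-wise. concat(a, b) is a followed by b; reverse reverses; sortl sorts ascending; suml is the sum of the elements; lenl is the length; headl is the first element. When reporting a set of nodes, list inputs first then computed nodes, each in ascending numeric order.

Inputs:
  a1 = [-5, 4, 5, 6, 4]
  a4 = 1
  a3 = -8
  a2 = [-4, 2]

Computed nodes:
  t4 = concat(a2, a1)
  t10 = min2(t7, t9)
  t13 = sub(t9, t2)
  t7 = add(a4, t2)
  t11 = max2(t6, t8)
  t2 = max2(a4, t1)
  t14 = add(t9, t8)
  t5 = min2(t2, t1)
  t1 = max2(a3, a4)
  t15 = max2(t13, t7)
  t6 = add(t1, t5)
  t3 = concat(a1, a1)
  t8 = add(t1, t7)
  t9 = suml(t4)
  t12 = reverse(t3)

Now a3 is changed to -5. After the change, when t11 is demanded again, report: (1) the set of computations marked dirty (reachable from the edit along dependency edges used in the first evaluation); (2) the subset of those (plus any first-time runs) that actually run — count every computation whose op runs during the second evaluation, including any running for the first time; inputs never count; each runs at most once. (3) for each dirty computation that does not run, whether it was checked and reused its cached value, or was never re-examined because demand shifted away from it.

First demand of the output computes:
  t1 = max2(-8, 1) = 1
  t2 = max2(1, 1) = 1
  t5 = min2(1, 1) = 1
  t6 = add(1, 1) = 2
  t7 = add(1, 1) = 2
  t8 = add(1, 2) = 3
  t11 = max2(2, 3) = 3

After the edit, cleaning proceeds:
  t1: a read changed (a3 -8->-5) — executes, giving 1 — identical to its old value.
  t2: dirty, but its reads are unchanged (a4 unchanged, t1 unchanged); cached 1 stands.
  t5: dirty, but its reads are unchanged (t2 unchanged, t1 unchanged); cached 1 stands.
  t6: dirty, but its reads are unchanged (t1 unchanged, t5 unchanged); cached 2 stands.
  t7: dirty, but its reads are unchanged (a4 unchanged, t2 unchanged); cached 2 stands.
  t8: dirty, but its reads are unchanged (t1 unchanged, t7 unchanged); cached 3 stands.
  t11: dirty, but its reads are unchanged (t6 unchanged, t8 unchanged); cached 3 stands.

Note the absorption at t1: it re-runs yet its value is the same, leaving the output's value untouched.

The edit dirties: t1, t2, t5, t6, t7, t8, t11.
1 computations run: t1.
Cache hits after checking: t2, t5, t6, t7, t8, t11.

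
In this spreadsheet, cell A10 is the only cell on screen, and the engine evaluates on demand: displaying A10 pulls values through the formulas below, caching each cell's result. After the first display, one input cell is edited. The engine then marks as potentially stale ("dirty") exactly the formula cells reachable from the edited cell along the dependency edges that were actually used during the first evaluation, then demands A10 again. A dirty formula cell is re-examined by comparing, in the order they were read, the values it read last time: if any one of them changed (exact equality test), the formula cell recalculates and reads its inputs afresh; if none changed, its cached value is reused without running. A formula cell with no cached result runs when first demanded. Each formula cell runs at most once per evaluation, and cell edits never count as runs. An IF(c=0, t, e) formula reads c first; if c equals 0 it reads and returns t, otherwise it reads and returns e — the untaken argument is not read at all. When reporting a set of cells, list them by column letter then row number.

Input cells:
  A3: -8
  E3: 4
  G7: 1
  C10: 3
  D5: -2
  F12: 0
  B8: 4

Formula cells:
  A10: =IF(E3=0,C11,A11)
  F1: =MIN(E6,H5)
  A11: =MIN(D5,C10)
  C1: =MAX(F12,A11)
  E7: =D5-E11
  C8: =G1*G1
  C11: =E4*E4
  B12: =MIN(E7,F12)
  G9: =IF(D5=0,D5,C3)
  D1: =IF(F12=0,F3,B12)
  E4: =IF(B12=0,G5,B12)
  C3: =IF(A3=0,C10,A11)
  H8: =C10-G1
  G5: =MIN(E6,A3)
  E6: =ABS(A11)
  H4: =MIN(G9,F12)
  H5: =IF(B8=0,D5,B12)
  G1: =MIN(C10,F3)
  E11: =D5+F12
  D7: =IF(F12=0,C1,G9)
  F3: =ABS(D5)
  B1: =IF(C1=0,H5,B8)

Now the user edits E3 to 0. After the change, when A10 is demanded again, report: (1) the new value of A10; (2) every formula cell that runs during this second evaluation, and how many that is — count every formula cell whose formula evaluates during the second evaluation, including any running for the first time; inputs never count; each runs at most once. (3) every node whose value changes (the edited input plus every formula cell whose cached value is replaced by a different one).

Initial pass — values computed on the first demand:
  A11 = MIN(-2, 3) = -2
  A10 = IF(E3=0: E3=4 -> else branch A11) = -2

Second demand — change propagation:
  E6: newly demanded (no cache) — executes and yields 2.
  E11: newly demanded (no cache) — executes and yields -2.
  E7: newly demanded (no cache) — executes and yields 0.
  B12: newly demanded (no cache) — executes and yields 0.
  G5: newly demanded (no cache) — executes and yields -8.
  E4: newly demanded (no cache) — executes and yields -8.
  C11: newly demanded (no cache) — executes and yields 64.
  A10: re-runs because E3 4->0; new result 64.

The important point: the flipped condition pulls in fresh nodes; B12, C11, E4, E6, E7, E11, G5 run for the first time.

A10 now evaluates to 64.
Run set: A10, B12, C11, E4, E6, E7, E11, G5 (8 run).
Changed values: A10, E3.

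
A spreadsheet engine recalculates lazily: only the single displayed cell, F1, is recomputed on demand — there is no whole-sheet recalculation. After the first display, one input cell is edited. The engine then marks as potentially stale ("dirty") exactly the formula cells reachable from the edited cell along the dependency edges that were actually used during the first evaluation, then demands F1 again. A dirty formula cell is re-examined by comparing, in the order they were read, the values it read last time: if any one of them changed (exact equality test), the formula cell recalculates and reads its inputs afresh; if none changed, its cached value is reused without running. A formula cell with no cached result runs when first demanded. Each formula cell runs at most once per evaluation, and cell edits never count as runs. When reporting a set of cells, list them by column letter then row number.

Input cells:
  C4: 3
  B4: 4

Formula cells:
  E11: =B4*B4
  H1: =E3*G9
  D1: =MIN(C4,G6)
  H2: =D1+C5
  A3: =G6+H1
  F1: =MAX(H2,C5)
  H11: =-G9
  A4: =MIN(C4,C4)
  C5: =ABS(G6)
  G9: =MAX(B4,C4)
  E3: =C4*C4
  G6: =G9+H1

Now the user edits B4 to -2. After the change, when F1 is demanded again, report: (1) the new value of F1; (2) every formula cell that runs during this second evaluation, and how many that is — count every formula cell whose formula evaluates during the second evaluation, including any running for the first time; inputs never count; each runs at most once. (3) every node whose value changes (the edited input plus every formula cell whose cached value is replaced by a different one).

New value of F1: 33.
Formula cells that run: C5, D1, F1, G6, G9, H1, H2 — 7 in total.
Values that change: B4, C5, F1, G6, G9, H1, H2.

First evaluation (everything demanded from the output):
  E3 = 3 * 3 = 9
  G9 = MAX(4, 3) = 4
  H1 = 9 * 4 = 36
  G6 = 4 + 36 = 40
  C5 = ABS(40) = 40
  D1 = MIN(3, 40) = 3
  H2 = 3 + 40 = 43
  F1 = MAX(43, 40) = 43

Propagation after the edit:
  G9: runs — B4 4->-2; result 3.
  H1: runs — G9 4->3; result 27.
  G6: runs — G9 4->3; H1 36->27; result 30.
  C5: runs — G6 40->30; result 30.
  D1: runs — G6 40->30; result 3 (same value as before).
  H2: runs — C5 40->30; result 33.
  F1: runs — H2 43->33; C5 40->30; result 33.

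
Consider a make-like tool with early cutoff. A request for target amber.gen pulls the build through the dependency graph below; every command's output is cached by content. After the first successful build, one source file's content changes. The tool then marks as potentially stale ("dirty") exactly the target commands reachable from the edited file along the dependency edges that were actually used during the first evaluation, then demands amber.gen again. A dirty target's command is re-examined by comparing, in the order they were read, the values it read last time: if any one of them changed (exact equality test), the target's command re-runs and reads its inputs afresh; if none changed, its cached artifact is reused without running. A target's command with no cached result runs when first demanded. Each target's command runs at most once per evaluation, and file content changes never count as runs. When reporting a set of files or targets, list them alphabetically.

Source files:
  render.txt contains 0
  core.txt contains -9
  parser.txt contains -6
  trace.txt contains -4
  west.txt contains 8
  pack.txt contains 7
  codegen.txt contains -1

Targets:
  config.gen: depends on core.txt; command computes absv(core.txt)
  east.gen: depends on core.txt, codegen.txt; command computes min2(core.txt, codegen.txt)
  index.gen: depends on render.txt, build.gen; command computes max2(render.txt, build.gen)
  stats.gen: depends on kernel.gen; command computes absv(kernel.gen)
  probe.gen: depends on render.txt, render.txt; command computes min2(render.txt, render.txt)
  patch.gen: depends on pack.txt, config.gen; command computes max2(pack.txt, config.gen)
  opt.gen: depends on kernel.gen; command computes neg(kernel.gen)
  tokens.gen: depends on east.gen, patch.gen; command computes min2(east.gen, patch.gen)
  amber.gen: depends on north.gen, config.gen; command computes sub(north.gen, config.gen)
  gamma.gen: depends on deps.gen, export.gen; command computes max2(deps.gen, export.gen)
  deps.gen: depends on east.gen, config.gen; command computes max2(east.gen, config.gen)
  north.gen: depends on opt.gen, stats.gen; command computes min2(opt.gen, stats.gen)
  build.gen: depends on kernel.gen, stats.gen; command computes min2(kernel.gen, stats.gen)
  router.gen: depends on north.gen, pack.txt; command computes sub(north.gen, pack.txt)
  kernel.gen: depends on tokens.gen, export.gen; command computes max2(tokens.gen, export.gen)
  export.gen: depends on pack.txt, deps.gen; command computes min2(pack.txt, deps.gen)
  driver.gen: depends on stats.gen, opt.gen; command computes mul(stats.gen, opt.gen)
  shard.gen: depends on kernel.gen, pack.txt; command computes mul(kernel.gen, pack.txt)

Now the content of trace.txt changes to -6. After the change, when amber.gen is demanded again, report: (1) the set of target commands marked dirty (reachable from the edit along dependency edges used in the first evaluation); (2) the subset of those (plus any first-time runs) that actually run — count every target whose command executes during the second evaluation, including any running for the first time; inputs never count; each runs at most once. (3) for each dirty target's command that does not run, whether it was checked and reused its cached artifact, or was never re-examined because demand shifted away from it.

The edit dirties: none.
0 target commands run: none.
No dirty target's command escaped a run.
Note the shortcut — nothing in the graph depends on trace.txt at all, so no recomputation happens.

First demand of the output computes:
  config.gen = absv(-9) = 9
  east.gen = min2(-9, -1) = -9
  deps.gen = max2(-9, 9) = 9
  export.gen = min2(7, 9) = 7
  patch.gen = max2(7, 9) = 9
  tokens.gen = min2(-9, 9) = -9
  kernel.gen = max2(-9, 7) = 7
  opt.gen = neg(7) = -7
  stats.gen = absv(7) = 7
  north.gen = min2(-7, 7) = -7
  amber.gen = sub(-7, 9) = -16

After the edit, cleaning proceeds:
  no node depends on trace.txt at all; the second demand re-runs nothing.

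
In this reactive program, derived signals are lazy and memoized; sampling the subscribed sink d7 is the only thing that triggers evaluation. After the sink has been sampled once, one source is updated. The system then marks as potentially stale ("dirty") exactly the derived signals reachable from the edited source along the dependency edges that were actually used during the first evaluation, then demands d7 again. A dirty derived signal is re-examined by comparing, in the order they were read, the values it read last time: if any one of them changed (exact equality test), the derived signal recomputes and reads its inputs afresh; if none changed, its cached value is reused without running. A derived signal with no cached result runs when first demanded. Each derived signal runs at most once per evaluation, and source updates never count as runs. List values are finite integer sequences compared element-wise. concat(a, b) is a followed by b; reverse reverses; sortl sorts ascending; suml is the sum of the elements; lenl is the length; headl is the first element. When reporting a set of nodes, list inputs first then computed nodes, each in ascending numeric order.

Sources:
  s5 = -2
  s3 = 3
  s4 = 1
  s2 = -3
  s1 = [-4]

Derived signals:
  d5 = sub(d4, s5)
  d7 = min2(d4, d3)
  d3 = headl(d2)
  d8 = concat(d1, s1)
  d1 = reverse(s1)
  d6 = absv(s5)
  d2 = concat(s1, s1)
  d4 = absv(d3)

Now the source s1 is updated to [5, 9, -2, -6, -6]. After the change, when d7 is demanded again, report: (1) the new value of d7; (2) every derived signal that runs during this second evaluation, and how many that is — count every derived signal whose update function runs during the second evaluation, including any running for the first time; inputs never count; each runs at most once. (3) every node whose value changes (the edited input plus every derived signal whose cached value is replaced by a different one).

First demand of the output computes:
  d2 = concat([-4], [-4]) = [-4, -4]
  d3 = headl([-4, -4]) = -4
  d4 = absv(-4) = 4
  d7 = min2(4, -4) = -4

After the edit, cleaning proceeds:
  d2: a read changed (s1 [-4]->[5, 9, -2, -6, -6]; s1 [-4]->[5, 9, -2, -6, -6]) — executes, giving [5, 9, -2, -6, -6, 5, 9, -2, -6, -6].
  d3: a read changed (d2 [-4, -4]->[5, 9, -2, -6, -6, 5, 9, -2, -6, -6]) — executes, giving 5.
  d4: a read changed (d3 -4->5) — executes, giving 5.
  d7: a read changed (d4 4->5; d3 -4->5) — executes, giving 5.

Demanding d7 again yields 5.
4 derived signals run: d2, d3, d4, d7.
The nodes whose values change: s1, d2, d3, d4, d7.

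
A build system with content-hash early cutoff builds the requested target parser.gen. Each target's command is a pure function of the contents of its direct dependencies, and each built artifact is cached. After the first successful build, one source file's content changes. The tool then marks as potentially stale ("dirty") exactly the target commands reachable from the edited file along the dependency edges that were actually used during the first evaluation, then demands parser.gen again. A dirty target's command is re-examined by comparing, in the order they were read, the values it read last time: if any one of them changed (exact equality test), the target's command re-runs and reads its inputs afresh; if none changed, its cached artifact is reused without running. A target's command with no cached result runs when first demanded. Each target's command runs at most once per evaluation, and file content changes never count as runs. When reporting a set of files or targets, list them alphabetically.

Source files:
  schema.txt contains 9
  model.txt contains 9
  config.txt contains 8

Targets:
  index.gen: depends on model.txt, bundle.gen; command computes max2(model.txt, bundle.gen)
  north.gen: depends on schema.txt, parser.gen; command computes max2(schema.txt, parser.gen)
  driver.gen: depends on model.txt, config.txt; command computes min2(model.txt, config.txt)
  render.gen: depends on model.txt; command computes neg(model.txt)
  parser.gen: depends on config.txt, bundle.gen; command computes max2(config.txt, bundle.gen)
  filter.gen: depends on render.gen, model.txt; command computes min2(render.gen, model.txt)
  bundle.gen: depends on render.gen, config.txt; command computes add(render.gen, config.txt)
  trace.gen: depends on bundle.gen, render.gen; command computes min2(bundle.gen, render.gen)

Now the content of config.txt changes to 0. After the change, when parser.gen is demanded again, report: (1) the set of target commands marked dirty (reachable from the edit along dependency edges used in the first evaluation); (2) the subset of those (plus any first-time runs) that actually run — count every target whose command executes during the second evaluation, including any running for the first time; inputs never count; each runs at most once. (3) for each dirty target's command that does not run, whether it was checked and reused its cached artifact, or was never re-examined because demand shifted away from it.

Marked dirty: bundle.gen, parser.gen.
Target commands that run: bundle.gen, parser.gen — 2 in total.
Every dirty target's command ran.

First evaluation (everything demanded from the output):
  render.gen = neg(9) = -9
  bundle.gen = add(-9, 8) = -1
  parser.gen = max2(8, -1) = 8

Propagation after the edit:
  bundle.gen: runs — config.txt 8->0; result -9.
  parser.gen: runs — config.txt 8->0; bundle.gen -1->-9; result 0.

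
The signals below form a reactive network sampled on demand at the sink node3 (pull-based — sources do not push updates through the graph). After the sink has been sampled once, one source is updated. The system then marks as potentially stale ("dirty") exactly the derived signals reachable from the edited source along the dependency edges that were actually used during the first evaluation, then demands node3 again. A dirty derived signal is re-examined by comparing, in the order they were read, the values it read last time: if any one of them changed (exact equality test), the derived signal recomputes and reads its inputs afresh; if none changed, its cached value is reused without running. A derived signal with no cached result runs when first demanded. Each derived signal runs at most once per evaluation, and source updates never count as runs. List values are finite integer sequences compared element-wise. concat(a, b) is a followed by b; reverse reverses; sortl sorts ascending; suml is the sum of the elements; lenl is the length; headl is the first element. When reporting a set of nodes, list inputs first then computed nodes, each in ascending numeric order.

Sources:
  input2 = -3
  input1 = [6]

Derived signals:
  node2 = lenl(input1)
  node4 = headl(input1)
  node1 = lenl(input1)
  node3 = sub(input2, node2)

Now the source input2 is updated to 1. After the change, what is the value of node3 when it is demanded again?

Initial pass — values computed on the first demand:
  node2 = lenl([6]) = 1
  node3 = sub(-3, 1) = -4

Second demand — change propagation:
  node3: re-runs because input2 -3->1; new result 0.

node3 now evaluates to 0.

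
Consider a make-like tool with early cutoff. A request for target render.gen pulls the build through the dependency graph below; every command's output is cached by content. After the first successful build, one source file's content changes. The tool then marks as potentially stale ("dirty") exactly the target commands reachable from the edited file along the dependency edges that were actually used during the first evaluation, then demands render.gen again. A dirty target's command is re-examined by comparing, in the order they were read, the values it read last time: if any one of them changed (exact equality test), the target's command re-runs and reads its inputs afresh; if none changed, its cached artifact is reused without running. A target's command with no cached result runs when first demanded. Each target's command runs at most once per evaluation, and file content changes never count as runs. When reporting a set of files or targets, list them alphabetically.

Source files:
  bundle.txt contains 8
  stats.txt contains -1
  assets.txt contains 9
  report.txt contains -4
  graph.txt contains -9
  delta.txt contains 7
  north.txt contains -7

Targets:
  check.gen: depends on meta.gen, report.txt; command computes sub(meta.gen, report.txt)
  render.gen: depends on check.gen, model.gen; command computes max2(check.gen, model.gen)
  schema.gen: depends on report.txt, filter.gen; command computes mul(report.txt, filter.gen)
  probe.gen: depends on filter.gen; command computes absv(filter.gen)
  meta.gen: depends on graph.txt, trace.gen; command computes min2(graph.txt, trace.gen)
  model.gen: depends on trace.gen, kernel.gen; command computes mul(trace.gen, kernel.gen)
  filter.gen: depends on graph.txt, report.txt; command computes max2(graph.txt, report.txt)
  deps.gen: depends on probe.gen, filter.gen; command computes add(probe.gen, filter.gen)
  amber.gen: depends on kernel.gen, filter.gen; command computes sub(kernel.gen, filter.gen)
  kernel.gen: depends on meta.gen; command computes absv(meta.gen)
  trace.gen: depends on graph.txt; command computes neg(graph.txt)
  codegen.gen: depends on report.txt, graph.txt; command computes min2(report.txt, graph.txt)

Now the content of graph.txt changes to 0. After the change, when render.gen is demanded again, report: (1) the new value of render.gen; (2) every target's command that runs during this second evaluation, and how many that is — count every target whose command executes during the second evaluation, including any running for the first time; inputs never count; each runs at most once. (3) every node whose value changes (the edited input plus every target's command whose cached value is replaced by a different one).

Demanding render.gen again yields 4.
6 target commands run: check.gen, kernel.gen, meta.gen, model.gen, render.gen, trace.gen.
The nodes whose values change: check.gen, graph.txt, kernel.gen, meta.gen, model.gen, render.gen, trace.gen.

First demand of the output computes:
  trace.gen = neg(-9) = 9
  meta.gen = min2(-9, 9) = -9
  check.gen = sub(-9, -4) = -5
  kernel.gen = absv(-9) = 9
  model.gen = mul(9, 9) = 81
  render.gen = max2(-5, 81) = 81

After the edit, cleaning proceeds:
  trace.gen: a read changed (graph.txt -9->0) — executes, giving 0.
  meta.gen: a read changed (graph.txt -9->0; trace.gen 9->0) — executes, giving 0.
  check.gen: a read changed (meta.gen -9->0) — executes, giving 4.
  kernel.gen: a read changed (meta.gen -9->0) — executes, giving 0.
  model.gen: a read changed (trace.gen 9->0; kernel.gen 9->0) — executes, giving 0.
  render.gen: a read changed (check.gen -5->4; model.gen 81->0) — executes, giving 4.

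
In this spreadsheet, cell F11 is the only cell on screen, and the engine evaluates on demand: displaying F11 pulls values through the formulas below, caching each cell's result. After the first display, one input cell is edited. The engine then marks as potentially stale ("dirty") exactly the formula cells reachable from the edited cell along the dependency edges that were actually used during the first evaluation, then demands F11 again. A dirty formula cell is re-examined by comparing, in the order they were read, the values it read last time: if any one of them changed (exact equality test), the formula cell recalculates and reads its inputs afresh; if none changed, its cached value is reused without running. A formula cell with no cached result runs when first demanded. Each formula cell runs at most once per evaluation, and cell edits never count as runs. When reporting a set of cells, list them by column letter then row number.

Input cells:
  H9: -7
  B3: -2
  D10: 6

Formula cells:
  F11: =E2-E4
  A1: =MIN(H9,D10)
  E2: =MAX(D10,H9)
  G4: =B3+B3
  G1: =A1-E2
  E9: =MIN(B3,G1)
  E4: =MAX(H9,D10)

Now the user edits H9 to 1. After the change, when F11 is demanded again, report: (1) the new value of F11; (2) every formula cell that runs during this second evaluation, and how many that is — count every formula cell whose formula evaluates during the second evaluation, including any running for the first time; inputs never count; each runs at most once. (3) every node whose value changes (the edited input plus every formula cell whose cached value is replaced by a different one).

Initial pass — values computed on the first demand:
  E2 = MAX(6, -7) = 6
  E4 = MAX(-7, 6) = 6
  F11 = 6 - 6 = 0

Second demand — change propagation:
  E2: re-runs because H9 -7->1; new result 6 (unchanged).
  E4: re-runs because H9 -7->1; new result 6 (unchanged).
  F11: re-examined; everything it read last time is the same (E2 unchanged, E4 unchanged) — cache 0 kept, no run.

The important point: at F11 every value read last time is unchanged, so the dirty flag clears without a run.

F11 now evaluates to 0.
Run set: E2, E4 (2 run).
Changed values: H9.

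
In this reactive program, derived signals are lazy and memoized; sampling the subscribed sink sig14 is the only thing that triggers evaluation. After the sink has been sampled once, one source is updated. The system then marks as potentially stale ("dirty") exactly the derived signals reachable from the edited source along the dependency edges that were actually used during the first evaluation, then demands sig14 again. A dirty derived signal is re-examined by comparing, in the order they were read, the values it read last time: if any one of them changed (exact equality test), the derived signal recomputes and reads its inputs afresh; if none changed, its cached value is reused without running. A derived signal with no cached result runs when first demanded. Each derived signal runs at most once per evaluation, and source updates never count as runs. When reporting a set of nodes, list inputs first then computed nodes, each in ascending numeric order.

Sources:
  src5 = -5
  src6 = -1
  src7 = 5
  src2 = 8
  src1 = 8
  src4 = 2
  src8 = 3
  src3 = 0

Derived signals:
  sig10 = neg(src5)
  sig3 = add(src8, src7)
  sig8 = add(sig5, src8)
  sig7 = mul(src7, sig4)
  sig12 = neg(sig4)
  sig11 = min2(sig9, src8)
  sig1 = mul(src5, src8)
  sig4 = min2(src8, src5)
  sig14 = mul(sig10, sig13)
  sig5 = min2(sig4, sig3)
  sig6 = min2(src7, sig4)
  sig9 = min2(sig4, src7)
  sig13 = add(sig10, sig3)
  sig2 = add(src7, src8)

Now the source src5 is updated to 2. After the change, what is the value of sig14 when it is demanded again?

Demanding sig14 again yields -12.

First demand of the output computes:
  sig3 = add(3, 5) = 8
  sig10 = neg(-5) = 5
  sig13 = add(5, 8) = 13
  sig14 = mul(5, 13) = 65

After the edit, cleaning proceeds:
  sig10: a read changed (src5 -5->2) — executes, giving -2.
  sig13: a read changed (sig10 5->-2) — executes, giving 6.
  sig14: a read changed (sig10 5->-2; sig13 13->6) — executes, giving -12.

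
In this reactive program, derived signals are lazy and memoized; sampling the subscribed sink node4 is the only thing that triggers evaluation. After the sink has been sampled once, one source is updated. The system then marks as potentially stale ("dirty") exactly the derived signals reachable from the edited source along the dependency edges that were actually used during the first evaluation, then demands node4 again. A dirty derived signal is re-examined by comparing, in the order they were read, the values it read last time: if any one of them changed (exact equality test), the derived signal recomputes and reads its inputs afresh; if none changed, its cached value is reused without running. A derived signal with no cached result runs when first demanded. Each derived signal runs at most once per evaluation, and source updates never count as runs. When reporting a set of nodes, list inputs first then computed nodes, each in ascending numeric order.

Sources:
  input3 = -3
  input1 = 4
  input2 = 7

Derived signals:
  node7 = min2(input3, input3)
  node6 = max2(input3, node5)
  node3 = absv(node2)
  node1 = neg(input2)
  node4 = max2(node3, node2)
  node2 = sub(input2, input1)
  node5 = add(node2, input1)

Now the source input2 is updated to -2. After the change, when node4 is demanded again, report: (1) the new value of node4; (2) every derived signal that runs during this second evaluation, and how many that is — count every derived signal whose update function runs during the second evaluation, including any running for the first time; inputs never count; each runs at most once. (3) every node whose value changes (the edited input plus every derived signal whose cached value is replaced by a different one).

First demand of the output computes:
  node2 = sub(7, 4) = 3
  node3 = absv(3) = 3
  node4 = max2(3, 3) = 3

After the edit, cleaning proceeds:
  node2: a read changed (input2 7->-2) — executes, giving -6.
  node3: a read changed (node2 3->-6) — executes, giving 6.
  node4: a read changed (node3 3->6; node2 3->-6) — executes, giving 6.

Demanding node4 again yields 6.
3 derived signals run: node2, node3, node4.
The nodes whose values change: input2, node2, node3, node4.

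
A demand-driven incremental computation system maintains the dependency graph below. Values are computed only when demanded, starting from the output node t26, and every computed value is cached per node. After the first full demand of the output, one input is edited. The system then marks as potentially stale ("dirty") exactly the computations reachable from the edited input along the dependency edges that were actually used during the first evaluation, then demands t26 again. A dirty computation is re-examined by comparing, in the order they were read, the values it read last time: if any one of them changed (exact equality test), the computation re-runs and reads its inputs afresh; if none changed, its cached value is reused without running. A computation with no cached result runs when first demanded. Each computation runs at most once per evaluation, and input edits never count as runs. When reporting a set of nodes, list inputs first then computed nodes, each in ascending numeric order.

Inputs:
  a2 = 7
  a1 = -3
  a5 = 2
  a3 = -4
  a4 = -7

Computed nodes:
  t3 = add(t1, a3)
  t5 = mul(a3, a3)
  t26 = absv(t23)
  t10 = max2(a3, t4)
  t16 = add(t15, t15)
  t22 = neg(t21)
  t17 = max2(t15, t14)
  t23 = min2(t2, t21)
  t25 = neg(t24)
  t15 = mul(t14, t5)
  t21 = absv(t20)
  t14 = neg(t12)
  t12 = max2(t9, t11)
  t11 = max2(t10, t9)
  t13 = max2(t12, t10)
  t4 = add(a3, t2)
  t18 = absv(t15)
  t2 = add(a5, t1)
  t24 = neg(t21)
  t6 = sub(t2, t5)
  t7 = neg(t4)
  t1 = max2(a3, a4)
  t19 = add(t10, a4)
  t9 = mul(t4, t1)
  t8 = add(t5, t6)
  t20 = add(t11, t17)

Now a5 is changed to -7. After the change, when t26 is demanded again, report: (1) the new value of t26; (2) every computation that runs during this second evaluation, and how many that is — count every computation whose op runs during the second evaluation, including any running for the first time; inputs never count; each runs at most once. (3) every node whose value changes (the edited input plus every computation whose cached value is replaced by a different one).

First evaluation (everything demanded from the output):
  t1 = max2(-4, -7) = -4
  t2 = add(2, -4) = -2
  t4 = add(-4, -2) = -6
  t5 = mul(-4, -4) = 16
  t9 = mul(-6, -4) = 24
  t10 = max2(-4, -6) = -4
  t11 = max2(-4, 24) = 24
  t12 = max2(24, 24) = 24
  t14 = neg(24) = -24
  t15 = mul(-24, 16) = -384
  t17 = max2(-384, -24) = -24
  t20 = add(24, -24) = 0
  t21 = absv(0) = 0
  t23 = min2(-2, 0) = -2
  t26 = absv(-2) = 2

Propagation after the edit:
  t2: runs — a5 2->-7; result -11.
  t4: runs — t2 -2->-11; result -15.
  t9: runs — t4 -6->-15; result 60.
  t10: runs — t4 -6->-15; result -4 (same value as before).
  t11: runs — t9 24->60; result 60.
  t12: runs — t9 24->60; t11 24->60; result 60.
  t14: runs — t12 24->60; result -60.
  t15: runs — t14 -24->-60; result -960.
  t17: runs — t15 -384->-960; t14 -24->-60; result -60.
  t20: runs — t11 24->60; t17 -24->-60; result 0 (same value as before).
  t21: checked — values it read are unchanged (t20 unchanged); reused cached 0 without running.
  t23: runs — t2 -2->-11; result -11.
  t26: runs — t23 -2->-11; result 11.

Key observation: the cutoff stops propagation at t21 — its inputs' values are unchanged, so it reuses its cache.

New value of t26: 11.
Computations that run: t2, t4, t9, t10, t11, t12, t14, t15, t17, t20, t23, t26 — 12 in total.
Values that change: a5, t2, t4, t9, t11, t12, t14, t15, t17, t23, t26.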